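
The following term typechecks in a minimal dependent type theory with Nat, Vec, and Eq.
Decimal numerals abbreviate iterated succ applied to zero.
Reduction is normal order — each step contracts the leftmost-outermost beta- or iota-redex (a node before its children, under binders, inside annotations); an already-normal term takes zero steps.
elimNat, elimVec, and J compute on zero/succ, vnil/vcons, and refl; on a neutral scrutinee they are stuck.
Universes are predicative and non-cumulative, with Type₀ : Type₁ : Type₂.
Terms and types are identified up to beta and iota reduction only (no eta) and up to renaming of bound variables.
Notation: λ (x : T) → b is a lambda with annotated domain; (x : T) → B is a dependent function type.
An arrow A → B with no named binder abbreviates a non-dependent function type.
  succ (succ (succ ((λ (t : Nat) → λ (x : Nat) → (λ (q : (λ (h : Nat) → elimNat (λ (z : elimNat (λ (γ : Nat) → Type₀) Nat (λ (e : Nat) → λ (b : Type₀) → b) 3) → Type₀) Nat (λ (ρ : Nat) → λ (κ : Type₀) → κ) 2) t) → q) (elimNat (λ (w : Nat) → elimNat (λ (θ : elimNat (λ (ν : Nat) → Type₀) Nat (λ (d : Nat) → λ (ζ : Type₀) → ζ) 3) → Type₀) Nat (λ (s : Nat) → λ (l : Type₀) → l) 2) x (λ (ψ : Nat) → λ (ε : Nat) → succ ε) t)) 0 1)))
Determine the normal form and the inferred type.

reduced normal form:
  4
inferred type:
  Nat
observation: the leftmost-outermost redex is a beta-redex, and normalization takes 4 steps.


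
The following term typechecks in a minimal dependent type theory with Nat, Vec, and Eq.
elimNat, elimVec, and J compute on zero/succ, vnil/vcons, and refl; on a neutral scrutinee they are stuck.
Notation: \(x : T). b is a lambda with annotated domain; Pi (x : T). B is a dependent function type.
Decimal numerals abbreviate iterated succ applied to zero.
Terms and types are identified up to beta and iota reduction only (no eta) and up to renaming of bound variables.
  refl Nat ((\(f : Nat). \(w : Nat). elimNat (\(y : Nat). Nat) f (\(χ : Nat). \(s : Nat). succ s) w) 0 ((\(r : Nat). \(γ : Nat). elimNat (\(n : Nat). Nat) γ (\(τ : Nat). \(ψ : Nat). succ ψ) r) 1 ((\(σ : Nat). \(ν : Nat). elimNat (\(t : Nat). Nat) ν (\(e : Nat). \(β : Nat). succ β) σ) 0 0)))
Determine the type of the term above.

type:
  Eq Nat 1 1


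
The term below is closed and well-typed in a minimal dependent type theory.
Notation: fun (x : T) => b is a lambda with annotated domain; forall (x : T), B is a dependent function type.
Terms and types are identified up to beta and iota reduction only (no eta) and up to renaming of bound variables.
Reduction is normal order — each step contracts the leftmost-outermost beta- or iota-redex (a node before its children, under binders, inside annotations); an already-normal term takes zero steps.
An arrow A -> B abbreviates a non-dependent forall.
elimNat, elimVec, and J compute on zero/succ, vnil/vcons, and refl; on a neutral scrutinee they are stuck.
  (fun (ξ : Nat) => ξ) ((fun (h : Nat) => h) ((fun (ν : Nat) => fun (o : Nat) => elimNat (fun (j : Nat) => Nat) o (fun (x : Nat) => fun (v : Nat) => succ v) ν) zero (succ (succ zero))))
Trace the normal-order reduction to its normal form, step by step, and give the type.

normal-order reduction sequence:
  (fun (ξ : Nat) => ξ) ((fun (h : Nat) => h) ((fun (ν : Nat) => fun (o : Nat) => elimNat (fun (j : Nat) => Nat) o (fun (x : Nat) => fun (v : Nat) => succ v) ν) zero (succ (succ zero))))
  ~> (fun (ξ : Nat) => ξ) ((fun (h : Nat) => fun (ν : Nat) => elimNat (fun (o : Nat) => Nat) ν (fun (j : Nat) => fun (x : Nat) => succ x) h) zero (succ (succ zero)))
  ~> (fun (ξ : Nat) => fun (h : Nat) => elimNat (fun (ν : Nat) => Nat) h (fun (o : Nat) => fun (j : Nat) => succ j) ξ) zero (succ (succ zero))
  ~> (fun (ξ : Nat) => elimNat (fun (h : Nat) => Nat) ξ (fun (ν : Nat) => fun (o : Nat) => succ o) zero) (succ (succ zero))
  ~> elimNat (fun (ξ : Nat) => Nat) (succ (succ zero)) (fun (h : Nat) => fun (ν : Nat) => succ ν) zero
  ~> succ (succ zero)
inferred type:
  Nat


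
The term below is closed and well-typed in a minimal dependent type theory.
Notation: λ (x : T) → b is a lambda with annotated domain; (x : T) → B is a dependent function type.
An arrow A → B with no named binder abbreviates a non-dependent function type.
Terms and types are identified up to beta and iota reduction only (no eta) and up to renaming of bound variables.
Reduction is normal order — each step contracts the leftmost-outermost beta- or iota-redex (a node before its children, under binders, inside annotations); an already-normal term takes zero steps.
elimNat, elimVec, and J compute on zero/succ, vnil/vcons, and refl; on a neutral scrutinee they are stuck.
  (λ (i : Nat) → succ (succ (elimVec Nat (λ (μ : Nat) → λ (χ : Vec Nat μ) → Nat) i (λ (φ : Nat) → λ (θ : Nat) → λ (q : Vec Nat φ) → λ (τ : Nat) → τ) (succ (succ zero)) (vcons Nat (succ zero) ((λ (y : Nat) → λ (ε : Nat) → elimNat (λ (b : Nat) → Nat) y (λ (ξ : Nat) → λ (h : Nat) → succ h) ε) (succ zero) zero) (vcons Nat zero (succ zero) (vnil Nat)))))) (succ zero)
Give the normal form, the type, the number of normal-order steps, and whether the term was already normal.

resulting normal form:
  succ (succ (succ zero))
type:
  Nat
steps to reach normal form (normal order): 12
already normal: no
first redex: a beta-redex


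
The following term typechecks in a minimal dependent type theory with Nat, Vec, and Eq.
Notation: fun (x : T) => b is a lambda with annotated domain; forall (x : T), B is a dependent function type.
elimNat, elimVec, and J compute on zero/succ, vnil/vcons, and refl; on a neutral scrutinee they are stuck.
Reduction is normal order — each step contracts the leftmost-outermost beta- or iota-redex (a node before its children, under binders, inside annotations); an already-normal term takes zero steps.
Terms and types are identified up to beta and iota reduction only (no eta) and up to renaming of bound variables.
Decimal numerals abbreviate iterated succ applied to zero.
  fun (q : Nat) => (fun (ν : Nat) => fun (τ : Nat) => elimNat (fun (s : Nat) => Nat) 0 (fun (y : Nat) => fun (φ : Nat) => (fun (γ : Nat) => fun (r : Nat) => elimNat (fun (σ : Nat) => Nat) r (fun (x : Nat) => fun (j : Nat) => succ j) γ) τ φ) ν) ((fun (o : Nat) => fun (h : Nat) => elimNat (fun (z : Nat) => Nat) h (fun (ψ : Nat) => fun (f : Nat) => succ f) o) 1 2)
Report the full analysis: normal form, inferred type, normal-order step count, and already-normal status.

normal form:
  fun (q : Nat) => fun (ν : Nat) => elimNat (fun (τ : Nat) => Nat) (elimNat (fun (s : Nat) => Nat) (elimNat (fun (y : Nat) => Nat) 0 (fun (φ : Nat) => fun (γ : Nat) => succ γ) ν) (fun (r : Nat) => fun (σ : Nat) => succ σ) ν) (fun (x : Nat) => fun (j : Nat) => succ j) ν
the term's type:
  forall (q : Nat), forall (ν : Nat), Nat
normal-order step count: 19
already normal: no
first redex: a beta-redex


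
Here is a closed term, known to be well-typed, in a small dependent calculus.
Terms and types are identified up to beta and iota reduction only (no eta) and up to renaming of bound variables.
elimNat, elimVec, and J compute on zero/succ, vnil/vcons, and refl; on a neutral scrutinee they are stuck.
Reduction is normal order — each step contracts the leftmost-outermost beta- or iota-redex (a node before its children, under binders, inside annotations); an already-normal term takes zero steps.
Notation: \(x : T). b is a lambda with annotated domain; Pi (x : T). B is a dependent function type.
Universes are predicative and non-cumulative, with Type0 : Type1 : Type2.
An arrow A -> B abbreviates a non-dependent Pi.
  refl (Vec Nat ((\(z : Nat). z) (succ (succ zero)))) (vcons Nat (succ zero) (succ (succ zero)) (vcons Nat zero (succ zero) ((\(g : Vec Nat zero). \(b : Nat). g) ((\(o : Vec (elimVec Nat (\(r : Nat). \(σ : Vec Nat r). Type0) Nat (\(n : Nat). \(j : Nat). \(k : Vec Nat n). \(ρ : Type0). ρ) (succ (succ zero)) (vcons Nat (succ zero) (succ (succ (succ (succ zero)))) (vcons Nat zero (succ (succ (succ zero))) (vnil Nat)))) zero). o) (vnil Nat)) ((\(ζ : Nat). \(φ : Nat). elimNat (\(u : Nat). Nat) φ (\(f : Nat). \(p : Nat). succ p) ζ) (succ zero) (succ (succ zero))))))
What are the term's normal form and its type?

normal form:
  refl (Vec Nat (succ (succ zero))) (vcons Nat (succ zero) (succ (succ zero)) (vcons Nat zero (succ zero) (vnil Nat)))
the term's type:
  Eq (Vec Nat (succ (succ zero))) (vcons Nat (succ zero) (succ (succ zero)) (vcons Nat zero (succ zero) (vnil Nat))) (vcons Nat (succ zero) (succ (succ zero)) (vcons Nat zero (succ zero) (vnil Nat)))
observation: 4 normal-order steps separate the term from its normal form.


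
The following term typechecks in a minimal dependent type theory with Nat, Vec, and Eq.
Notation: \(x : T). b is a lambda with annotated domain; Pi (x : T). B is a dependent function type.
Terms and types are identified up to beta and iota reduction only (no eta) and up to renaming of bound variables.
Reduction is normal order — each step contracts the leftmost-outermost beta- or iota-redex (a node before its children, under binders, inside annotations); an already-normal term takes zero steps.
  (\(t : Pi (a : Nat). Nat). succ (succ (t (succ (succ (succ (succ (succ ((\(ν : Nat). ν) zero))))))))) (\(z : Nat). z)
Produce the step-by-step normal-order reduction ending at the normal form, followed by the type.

normal-order reduction:
  (\(t : Pi (a : Nat). Nat). succ (succ (t (succ (succ (succ (succ (succ ((\(ν : Nat). ν) zero))))))))) (\(z : Nat). z)
  ~> succ (succ ((\(t : Nat). t) (succ (succ (succ (succ (succ ((\(a : Nat). a) zero))))))))
  ~> succ (succ (succ (succ (succ (succ (succ ((\(t : Nat). t) zero)))))))
  ~> succ (succ (succ (succ (succ (succ (succ zero))))))
type:
  Nat


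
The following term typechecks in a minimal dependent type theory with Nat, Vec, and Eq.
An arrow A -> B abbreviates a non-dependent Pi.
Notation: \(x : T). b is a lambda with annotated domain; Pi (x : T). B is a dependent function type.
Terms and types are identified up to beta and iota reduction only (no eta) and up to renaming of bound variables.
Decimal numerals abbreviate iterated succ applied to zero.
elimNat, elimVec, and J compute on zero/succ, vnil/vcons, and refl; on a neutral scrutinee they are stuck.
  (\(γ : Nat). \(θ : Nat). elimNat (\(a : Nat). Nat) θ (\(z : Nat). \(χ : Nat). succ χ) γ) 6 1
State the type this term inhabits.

inferred type:
  Nat


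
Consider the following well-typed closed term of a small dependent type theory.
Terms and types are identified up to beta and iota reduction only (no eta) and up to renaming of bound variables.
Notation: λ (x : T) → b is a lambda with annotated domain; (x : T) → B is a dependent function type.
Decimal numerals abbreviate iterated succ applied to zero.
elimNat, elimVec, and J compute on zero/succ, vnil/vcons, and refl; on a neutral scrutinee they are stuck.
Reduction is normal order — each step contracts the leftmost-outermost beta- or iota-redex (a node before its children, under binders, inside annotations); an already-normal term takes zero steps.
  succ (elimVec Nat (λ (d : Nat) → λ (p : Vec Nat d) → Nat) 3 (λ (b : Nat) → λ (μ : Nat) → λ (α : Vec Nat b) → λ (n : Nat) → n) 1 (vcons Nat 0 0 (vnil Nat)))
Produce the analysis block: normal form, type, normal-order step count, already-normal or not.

normal form:
  4
inferred type:
  Nat
steps to reach normal form (normal order): 6
term was already normal: no
first redex: an elimVec iota-redex


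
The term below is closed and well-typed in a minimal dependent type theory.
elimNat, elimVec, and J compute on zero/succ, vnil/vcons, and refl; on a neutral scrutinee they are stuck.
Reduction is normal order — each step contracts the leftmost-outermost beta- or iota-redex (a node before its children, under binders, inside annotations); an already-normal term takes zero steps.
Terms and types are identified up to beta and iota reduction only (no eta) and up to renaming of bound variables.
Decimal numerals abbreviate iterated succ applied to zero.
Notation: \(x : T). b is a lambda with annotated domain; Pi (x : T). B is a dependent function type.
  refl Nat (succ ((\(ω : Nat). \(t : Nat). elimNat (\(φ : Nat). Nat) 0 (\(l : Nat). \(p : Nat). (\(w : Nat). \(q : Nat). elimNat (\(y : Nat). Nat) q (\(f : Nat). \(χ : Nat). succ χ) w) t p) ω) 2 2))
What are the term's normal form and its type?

reduced normal form:
  refl Nat 5
inferred type:
  Eq Nat 5 5


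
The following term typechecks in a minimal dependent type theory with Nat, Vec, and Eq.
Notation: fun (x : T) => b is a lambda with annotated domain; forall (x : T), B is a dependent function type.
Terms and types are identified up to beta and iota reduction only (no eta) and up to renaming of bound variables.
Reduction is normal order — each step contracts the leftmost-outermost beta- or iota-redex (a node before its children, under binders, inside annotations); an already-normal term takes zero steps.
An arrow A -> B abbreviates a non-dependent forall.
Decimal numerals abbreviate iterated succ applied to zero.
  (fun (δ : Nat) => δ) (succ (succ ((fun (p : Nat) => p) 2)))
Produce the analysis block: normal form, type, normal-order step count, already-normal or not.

reduced normal form:
  4
inferred type:
  Nat
steps to reach normal form (normal order): 2
started in normal form: no
first contracted redex: a beta-redex


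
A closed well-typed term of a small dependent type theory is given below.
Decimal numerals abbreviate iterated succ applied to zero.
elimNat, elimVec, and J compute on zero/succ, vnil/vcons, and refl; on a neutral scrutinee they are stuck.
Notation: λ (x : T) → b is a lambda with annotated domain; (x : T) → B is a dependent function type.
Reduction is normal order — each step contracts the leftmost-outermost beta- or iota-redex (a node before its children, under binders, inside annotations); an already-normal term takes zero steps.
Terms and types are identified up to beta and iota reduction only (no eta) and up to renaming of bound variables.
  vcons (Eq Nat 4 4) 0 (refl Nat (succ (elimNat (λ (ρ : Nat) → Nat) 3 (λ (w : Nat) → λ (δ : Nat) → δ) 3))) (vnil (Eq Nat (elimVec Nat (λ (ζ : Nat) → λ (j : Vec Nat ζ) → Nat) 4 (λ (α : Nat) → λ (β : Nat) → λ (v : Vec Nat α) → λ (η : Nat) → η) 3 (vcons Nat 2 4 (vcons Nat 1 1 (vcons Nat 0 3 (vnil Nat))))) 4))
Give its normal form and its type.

reduced normal form:
  vcons (Eq Nat 4 4) 0 (refl Nat 4) (vnil (Eq Nat 4 4))
type:
  Vec (Eq Nat 4 4) 1
observation: normalization takes exactly 26 steps under the normal-order strategy.


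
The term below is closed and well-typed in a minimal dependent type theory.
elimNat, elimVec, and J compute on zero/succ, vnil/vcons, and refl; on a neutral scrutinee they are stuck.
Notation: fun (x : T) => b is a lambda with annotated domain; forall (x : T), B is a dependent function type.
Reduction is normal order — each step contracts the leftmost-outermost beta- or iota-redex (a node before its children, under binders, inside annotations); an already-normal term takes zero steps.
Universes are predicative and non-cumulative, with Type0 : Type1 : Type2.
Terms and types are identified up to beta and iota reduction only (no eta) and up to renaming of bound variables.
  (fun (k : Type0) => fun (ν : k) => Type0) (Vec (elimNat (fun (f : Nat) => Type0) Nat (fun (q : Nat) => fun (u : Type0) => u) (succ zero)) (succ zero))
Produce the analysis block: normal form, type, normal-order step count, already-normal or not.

normal form:
  fun (k : Vec Nat (succ zero)) => Type0
type:
  forall (k : Vec Nat (succ zero)), Type1
normal-order step count: 5
term was already normal: no
first contracted redex: a beta-redex


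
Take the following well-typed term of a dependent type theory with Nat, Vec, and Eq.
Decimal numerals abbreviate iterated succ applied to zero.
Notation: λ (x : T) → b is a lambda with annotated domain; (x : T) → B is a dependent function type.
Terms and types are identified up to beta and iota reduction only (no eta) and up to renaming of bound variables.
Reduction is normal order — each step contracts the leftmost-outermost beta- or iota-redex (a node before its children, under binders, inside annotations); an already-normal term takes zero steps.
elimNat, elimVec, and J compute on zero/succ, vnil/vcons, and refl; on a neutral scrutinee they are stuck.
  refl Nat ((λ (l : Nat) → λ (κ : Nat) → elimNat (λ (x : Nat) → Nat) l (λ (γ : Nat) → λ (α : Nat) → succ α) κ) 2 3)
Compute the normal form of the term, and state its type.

reduced normal form:
  refl Nat 5
inferred type:
  Eq Nat 5 5
observation: reduction starts at a beta-redex, and 12 normal-order steps reach the normal form.


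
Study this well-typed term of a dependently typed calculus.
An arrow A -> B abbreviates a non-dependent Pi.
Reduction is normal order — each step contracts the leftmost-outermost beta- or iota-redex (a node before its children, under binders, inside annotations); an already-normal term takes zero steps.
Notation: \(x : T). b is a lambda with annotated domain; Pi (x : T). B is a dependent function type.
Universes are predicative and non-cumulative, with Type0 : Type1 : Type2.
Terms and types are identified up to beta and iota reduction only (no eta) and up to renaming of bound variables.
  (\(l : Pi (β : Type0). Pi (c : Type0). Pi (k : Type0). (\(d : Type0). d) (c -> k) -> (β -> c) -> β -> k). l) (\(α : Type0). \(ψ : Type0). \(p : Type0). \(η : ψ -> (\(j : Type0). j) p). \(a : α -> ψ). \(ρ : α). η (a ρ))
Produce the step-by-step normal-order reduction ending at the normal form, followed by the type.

reduction (normal order):
  (\(l : Pi (β : Type0). Pi (c : Type0). Pi (k : Type0). (\(d : Type0). d) (c -> k) -> (β -> c) -> β -> k). l) (\(α : Type0). \(ψ : Type0). \(p : Type0). \(η : ψ -> (\(j : Type0). j) p). \(a : α -> ψ). \(ρ : α). η (a ρ))
  ~> \(l : Type0). \(β : Type0). \(c : Type0). \(k : β -> (\(d : Type0). d) c). \(α : l -> β). \(ψ : l). k (α ψ)
  ~> \(l : Type0). \(β : Type0). \(c : Type0). \(k : β -> c). \(d : l -> β). \(α : l). k (d α)
type:
  Pi (l : Type0). Pi (β : Type0). Pi (c : Type0). (β -> c) -> (l -> β) -> l -> c


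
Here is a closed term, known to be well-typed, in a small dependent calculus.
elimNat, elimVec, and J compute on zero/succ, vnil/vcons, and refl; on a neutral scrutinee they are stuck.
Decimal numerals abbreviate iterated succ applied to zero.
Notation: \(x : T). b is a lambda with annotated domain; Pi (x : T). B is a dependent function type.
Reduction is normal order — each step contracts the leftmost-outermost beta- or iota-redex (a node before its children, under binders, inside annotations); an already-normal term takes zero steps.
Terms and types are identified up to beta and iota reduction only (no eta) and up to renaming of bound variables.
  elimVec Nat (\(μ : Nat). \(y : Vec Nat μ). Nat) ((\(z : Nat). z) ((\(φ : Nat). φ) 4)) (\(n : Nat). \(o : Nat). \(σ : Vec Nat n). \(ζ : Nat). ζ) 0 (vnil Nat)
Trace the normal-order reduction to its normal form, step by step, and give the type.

reduction (normal order):
  elimVec Nat (\(μ : Nat). \(y : Vec Nat μ). Nat) ((\(z : Nat). z) ((\(φ : Nat). φ) 4)) (\(n : Nat). \(o : Nat). \(σ : Vec Nat n). \(ζ : Nat). ζ) 0 (vnil Nat)
  ~> (\(μ : Nat). μ) ((\(y : Nat). y) 4)
  ~> (\(μ : Nat). μ) 4
  ~> 4
type:
  Nat


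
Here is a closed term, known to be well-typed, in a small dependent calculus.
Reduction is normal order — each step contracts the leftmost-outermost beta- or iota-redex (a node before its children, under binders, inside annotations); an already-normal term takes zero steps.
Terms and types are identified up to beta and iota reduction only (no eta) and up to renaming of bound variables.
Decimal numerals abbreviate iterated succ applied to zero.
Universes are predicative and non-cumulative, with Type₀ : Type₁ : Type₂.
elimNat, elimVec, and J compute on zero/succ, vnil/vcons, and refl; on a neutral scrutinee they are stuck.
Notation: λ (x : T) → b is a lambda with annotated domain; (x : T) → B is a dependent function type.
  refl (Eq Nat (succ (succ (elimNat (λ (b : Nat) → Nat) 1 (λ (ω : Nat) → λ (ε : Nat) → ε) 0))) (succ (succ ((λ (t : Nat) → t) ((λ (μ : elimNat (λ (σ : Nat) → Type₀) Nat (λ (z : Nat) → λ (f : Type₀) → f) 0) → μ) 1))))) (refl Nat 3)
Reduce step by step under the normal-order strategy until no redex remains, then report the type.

normal-order reduction sequence:
  refl (Eq Nat (succ (succ (elimNat (λ (b : Nat) → Nat) 1 (λ (ω : Nat) → λ (ε : Nat) → ε) 0))) (succ (succ ((λ (t : Nat) → t) ((λ (μ : elimNat (λ (σ : Nat) → Type₀) Nat (λ (z : Nat) → λ (f : Type₀) → f) 0) → μ) 1))))) (refl Nat 3)
  ~> refl (Eq Nat 3 (succ (succ ((λ (b : Nat) → b) ((λ (ω : elimNat (λ (ε : Nat) → Type₀) Nat (λ (t : Nat) → λ (μ : Type₀) → μ) 0) → ω) 1))))) (refl Nat 3)
  ~> refl (Eq Nat 3 (succ (succ ((λ (b : elimNat (λ (ω : Nat) → Type₀) Nat (λ (ε : Nat) → λ (t : Type₀) → t) 0) → b) 1)))) (refl Nat 3)
  ~> refl (Eq Nat 3 3) (refl Nat 3)
inferred type:
  Eq (Eq Nat 3 3) (refl Nat 3) (refl Nat 3)


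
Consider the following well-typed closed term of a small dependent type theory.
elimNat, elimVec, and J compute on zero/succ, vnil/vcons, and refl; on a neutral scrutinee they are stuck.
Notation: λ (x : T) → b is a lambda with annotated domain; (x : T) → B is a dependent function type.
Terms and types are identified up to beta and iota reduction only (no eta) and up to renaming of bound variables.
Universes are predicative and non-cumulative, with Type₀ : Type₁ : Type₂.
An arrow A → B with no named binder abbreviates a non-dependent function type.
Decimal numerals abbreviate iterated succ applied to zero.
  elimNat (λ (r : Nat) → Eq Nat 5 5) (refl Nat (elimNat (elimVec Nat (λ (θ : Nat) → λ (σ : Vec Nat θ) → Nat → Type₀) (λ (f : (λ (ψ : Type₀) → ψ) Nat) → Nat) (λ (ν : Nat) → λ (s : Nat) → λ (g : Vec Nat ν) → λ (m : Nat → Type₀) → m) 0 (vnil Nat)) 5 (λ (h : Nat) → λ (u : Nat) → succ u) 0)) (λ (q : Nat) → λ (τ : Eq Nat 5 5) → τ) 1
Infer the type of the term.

inferred type:
  Eq Nat 5 5


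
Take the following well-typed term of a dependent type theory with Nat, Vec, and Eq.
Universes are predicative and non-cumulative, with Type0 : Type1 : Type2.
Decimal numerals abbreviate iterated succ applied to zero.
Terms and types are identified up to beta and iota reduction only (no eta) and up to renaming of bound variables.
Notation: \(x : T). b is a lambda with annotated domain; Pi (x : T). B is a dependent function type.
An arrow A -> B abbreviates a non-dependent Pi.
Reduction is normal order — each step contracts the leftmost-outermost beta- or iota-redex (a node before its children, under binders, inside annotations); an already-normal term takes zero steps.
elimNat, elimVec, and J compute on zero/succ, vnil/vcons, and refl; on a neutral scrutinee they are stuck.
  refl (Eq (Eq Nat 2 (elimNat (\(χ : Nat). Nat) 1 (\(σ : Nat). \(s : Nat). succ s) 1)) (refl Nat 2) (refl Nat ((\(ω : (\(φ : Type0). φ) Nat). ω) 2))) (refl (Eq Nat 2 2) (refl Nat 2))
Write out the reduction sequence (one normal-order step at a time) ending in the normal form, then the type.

reduction (normal order):
  refl (Eq (Eq Nat 2 (elimNat (\(χ : Nat). Nat) 1 (\(σ : Nat). \(s : Nat). succ s) 1)) (refl Nat 2) (refl Nat ((\(ω : (\(φ : Type0). φ) Nat). ω) 2))) (refl (Eq Nat 2 2) (refl Nat 2))
  ~> refl (Eq (Eq Nat 2 ((\(χ : Nat). \(σ : Nat). succ σ) 0 (elimNat (\(s : Nat). Nat) 1 (\(ω : Nat). \(φ : Nat). succ φ) 0))) (refl Nat 2) (refl Nat ((\(m : (\(c : Type0). c) Nat). m) 2))) (refl (Eq Nat 2 2) (refl Nat 2))
  ~> refl (Eq (Eq Nat 2 ((\(χ : Nat). succ χ) (elimNat (\(σ : Nat). Nat) 1 (\(s : Nat). \(ω : Nat). succ ω) 0))) (refl Nat 2) (refl Nat ((\(φ : (\(m : Type0). m) Nat). φ) 2))) (refl (Eq Nat 2 2) (refl Nat 2))
  ~> refl (Eq (Eq Nat 2 (succ (elimNat (\(χ : Nat). Nat) 1 (\(σ : Nat). \(s : Nat). succ s) 0))) (refl Nat 2) (refl Nat ((\(ω : (\(φ : Type0). φ) Nat). ω) 2))) (refl (Eq Nat 2 2) (refl Nat 2))
  ~> refl (Eq (Eq Nat 2 2) (refl Nat 2) (refl Nat ((\(χ : (\(σ : Type0). σ) Nat). χ) 2))) (refl (Eq Nat 2 2) (refl Nat 2))
  ~> refl (Eq (Eq Nat 2 2) (refl Nat 2) (refl Nat 2)) (refl (Eq Nat 2 2) (refl Nat 2))
type:
  Eq (Eq (Eq Nat 2 2) (refl Nat 2) (refl Nat 2)) (refl (Eq Nat 2 2) (refl Nat 2)) (refl (Eq Nat 2 2) (refl Nat 2))


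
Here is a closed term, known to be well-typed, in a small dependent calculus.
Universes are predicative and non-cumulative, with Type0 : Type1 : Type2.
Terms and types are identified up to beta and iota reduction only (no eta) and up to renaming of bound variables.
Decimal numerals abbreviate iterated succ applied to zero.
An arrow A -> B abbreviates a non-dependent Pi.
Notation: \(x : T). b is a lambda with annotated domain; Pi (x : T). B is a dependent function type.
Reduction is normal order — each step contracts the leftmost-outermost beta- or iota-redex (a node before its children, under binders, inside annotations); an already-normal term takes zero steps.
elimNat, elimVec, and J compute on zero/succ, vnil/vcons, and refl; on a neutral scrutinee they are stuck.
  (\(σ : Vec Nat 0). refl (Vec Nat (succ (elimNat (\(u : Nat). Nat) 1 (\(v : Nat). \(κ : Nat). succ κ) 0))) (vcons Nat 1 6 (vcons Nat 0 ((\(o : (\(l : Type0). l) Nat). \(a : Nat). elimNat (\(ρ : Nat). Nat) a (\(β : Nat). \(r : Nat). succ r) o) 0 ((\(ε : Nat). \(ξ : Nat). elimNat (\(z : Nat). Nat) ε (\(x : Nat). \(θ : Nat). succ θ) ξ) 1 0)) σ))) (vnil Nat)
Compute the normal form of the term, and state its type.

normal form:
  refl (Vec Nat 2) (vcons Nat 1 6 (vcons Nat 0 1 (vnil Nat)))
the term's type:
  Eq (Vec Nat 2) (vcons Nat 1 6 (vcons Nat 0 1 (vnil Nat))) (vcons Nat 1 6 (vcons Nat 0 1 (vnil Nat)))
observation: contracting a beta-redex first, the term normalizes in 8 steps.


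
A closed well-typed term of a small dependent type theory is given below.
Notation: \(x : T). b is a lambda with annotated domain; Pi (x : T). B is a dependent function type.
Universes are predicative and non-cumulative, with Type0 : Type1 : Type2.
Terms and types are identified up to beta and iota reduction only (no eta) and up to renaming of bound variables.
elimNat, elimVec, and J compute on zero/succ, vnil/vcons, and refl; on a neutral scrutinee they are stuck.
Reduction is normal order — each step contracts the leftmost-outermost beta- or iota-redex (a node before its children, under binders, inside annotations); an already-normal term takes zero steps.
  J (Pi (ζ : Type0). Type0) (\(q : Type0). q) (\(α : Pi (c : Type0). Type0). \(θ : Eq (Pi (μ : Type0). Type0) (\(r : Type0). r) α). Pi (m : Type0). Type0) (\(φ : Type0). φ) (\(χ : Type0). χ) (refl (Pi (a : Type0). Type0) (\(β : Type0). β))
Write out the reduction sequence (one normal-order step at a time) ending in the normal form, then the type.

reduction (normal order):
  J (Pi (ζ : Type0). Type0) (\(q : Type0). q) (\(α : Pi (c : Type0). Type0). \(θ : Eq (Pi (μ : Type0). Type0) (\(r : Type0). r) α). Pi (m : Type0). Type0) (\(φ : Type0). φ) (\(χ : Type0). χ) (refl (Pi (a : Type0). Type0) (\(β : Type0). β))
  ~> \(ζ : Type0). ζ
type:
  Pi (ζ : Type0). Type0


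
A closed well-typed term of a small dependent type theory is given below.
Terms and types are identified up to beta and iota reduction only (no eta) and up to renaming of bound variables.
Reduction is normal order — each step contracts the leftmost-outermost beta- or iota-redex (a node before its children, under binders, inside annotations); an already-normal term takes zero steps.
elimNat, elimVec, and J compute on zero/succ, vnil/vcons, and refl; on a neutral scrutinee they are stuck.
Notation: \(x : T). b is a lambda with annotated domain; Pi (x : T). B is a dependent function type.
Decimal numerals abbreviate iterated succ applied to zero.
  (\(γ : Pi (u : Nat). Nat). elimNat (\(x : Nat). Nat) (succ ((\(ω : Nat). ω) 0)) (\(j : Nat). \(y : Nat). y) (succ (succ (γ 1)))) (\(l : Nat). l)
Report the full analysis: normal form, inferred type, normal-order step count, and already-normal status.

reduced normal form:
  1
the term's type:
  Nat
steps to reach normal form (normal order): 13
already normal: no
first redex: a beta-redex


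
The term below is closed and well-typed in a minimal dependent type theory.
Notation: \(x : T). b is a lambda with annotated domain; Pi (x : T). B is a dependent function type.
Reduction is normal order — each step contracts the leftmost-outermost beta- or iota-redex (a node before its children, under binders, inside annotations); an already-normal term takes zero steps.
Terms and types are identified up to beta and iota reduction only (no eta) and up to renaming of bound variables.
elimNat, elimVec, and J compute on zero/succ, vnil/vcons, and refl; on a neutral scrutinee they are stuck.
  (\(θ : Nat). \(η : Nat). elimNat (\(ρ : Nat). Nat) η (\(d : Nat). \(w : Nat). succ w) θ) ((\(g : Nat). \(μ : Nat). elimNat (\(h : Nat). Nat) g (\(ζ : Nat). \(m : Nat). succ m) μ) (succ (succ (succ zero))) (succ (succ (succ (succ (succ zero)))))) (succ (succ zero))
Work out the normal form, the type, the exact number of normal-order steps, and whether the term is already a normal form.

reduced normal form:
  succ (succ (succ (succ (succ (succ (succ (succ (succ (succ zero)))))))))
the term's type:
  Nat
normal-order step count: 45
term was already normal: no
first contracted redex: a beta-redex


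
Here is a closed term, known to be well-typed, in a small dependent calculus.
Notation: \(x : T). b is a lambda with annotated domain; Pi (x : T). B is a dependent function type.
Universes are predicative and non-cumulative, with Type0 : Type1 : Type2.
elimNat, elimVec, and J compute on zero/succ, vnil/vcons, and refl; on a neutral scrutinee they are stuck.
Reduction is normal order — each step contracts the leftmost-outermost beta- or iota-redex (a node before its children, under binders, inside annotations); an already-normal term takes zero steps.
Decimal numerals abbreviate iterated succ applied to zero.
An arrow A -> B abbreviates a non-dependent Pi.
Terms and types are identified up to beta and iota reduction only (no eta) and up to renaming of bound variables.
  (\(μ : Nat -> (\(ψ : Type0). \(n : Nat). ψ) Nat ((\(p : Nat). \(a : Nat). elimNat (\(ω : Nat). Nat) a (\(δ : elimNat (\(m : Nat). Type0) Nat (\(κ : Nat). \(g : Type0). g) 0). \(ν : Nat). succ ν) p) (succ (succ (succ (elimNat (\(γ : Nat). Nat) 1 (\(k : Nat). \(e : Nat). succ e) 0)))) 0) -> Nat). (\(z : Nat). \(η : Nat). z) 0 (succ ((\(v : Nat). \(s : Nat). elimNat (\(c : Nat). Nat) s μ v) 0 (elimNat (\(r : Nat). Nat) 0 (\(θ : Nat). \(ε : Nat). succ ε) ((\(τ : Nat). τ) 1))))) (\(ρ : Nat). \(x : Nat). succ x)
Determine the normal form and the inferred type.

normal form:
  0
type:
  Nat
observation: the leftmost-outermost redex is a beta-redex, and normalization takes 3 steps.


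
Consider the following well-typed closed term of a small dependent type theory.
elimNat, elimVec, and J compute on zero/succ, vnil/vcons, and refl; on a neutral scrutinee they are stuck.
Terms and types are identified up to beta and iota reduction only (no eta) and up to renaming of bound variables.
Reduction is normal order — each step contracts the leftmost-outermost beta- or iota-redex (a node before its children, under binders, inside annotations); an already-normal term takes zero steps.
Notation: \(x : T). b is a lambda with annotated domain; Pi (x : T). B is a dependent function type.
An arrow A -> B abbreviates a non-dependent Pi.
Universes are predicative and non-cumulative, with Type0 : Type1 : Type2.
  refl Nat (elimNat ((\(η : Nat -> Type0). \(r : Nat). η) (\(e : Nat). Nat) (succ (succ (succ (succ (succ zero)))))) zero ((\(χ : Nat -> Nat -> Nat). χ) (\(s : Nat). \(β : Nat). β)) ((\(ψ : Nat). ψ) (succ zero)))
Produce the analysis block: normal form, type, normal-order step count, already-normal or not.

normal form:
  refl Nat zero
inferred type:
  Eq Nat zero zero
reduction steps (normal order): 8
started in normal form: no
first contracted redex: a beta-redex


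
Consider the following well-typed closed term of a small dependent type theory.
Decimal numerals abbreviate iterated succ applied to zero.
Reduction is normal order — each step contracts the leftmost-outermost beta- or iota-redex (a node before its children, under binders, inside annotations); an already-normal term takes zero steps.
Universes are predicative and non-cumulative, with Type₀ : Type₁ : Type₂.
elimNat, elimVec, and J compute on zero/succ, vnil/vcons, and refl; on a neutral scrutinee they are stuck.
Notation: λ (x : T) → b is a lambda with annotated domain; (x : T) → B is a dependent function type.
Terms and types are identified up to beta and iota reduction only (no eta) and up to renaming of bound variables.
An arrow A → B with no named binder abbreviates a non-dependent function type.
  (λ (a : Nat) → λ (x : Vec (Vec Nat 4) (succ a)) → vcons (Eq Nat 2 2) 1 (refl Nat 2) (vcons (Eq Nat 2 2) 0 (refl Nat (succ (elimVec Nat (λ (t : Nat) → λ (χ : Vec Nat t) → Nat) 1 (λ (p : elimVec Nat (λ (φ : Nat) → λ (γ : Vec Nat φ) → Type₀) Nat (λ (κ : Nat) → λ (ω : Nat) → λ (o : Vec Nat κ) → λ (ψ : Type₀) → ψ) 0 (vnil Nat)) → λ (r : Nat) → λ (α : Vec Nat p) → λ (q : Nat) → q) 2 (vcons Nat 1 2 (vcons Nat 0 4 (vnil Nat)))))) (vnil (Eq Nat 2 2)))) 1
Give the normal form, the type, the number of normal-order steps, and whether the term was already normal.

resulting normal form:
  λ (a : Vec (Vec Nat 4) 2) → vcons (Eq Nat 2 2) 1 (refl Nat 2) (vcons (Eq Nat 2 2) 0 (refl Nat 2) (vnil (Eq Nat 2 2)))
the term's type:
  Vec (Vec Nat 4) 2 → Vec (Eq Nat 2 2) 2
steps to reach normal form (normal order): 12
started in normal form: no
first contracted redex: a beta-redex


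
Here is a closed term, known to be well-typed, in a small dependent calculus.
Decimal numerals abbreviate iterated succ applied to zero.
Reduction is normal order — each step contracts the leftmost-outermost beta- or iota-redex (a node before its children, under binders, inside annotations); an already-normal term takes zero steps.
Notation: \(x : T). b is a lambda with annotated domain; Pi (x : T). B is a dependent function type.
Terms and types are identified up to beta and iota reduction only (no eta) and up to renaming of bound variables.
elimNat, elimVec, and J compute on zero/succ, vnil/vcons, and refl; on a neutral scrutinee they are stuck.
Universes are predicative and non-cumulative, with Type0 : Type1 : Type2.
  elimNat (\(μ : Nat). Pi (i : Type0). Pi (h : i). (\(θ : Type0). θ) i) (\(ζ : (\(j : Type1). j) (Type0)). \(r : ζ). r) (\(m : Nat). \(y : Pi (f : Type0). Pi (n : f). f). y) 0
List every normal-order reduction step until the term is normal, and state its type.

normal-order reduction:
  elimNat (\(μ : Nat). Pi (i : Type0). Pi (h : i). (\(θ : Type0). θ) i) (\(ζ : (\(j : Type1). j) (Type0)). \(r : ζ). r) (\(m : Nat). \(y : Pi (f : Type0). Pi (n : f). f). y) 0
  ~> \(μ : (\(i : Type1). i) (Type0)). \(h : μ). h
  ~> \(μ : Type0). \(i : μ). i
the term's type:
  Pi (μ : Type0). Pi (i : μ). μ


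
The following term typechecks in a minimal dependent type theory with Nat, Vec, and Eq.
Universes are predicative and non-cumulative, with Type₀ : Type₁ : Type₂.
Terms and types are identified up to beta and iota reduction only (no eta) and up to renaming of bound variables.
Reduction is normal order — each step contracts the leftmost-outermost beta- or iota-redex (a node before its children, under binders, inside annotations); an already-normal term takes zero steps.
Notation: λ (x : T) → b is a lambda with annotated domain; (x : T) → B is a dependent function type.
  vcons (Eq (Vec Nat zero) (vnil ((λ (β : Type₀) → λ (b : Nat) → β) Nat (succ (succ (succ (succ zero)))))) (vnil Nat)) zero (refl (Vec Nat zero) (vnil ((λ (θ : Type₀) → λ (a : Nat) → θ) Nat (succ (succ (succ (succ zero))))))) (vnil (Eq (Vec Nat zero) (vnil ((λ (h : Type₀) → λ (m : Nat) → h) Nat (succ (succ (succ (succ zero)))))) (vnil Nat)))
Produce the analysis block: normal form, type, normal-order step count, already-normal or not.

resulting normal form:
  vcons (Eq (Vec Nat zero) (vnil Nat) (vnil Nat)) zero (refl (Vec Nat zero) (vnil Nat)) (vnil (Eq (Vec Nat zero) (vnil Nat) (vnil Nat)))
the term's type:
  Vec (Eq (Vec Nat zero) (vnil Nat) (vnil Nat)) (succ zero)
steps to reach normal form (normal order): 6
term was already normal: no
first contracted redex: a beta-redex


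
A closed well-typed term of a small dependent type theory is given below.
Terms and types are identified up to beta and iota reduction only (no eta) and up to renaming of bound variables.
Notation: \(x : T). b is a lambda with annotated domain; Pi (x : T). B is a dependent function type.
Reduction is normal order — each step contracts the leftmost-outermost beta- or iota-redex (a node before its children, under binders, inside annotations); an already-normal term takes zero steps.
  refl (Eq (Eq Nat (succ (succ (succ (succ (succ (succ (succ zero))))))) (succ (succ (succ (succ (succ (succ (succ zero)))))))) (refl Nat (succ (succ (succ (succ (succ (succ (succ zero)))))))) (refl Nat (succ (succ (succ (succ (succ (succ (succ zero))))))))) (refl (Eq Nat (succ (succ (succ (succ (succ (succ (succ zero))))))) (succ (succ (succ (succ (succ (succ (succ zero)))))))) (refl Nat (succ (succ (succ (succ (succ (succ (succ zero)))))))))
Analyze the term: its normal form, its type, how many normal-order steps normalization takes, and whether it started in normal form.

resulting normal form:
  refl (Eq (Eq Nat (succ (succ (succ (succ (succ (succ (succ zero))))))) (succ (succ (succ (succ (succ (succ (succ zero)))))))) (refl Nat (succ (succ (succ (succ (succ (succ (succ zero)))))))) (refl Nat (succ (succ (succ (succ (succ (succ (succ zero))))))))) (refl (Eq Nat (succ (succ (succ (succ (succ (succ (succ zero))))))) (succ (succ (succ (succ (succ (succ (succ zero)))))))) (refl Nat (succ (succ (succ (succ (succ (succ (succ zero)))))))))
inferred type:
  Eq (Eq (Eq Nat (succ (succ (succ (succ (succ (succ (succ zero))))))) (succ (succ (succ (succ (succ (succ (succ zero)))))))) (refl Nat (succ (succ (succ (succ (succ (succ (succ zero)))))))) (refl Nat (succ (succ (succ (succ (succ (succ (succ zero))))))))) (refl (Eq Nat (succ (succ (succ (succ (succ (succ (succ zero))))))) (succ (succ (succ (succ (succ (succ (succ zero)))))))) (refl Nat (succ (succ (succ (succ (succ (succ (succ zero))))))))) (refl (Eq Nat (succ (succ (succ (succ (succ (succ (succ zero))))))) (succ (succ (succ (succ (succ (succ (succ zero)))))))) (refl Nat (succ (succ (succ (succ (succ (succ (succ zero)))))))))
normal-order step count: 0
started in normal form: yes


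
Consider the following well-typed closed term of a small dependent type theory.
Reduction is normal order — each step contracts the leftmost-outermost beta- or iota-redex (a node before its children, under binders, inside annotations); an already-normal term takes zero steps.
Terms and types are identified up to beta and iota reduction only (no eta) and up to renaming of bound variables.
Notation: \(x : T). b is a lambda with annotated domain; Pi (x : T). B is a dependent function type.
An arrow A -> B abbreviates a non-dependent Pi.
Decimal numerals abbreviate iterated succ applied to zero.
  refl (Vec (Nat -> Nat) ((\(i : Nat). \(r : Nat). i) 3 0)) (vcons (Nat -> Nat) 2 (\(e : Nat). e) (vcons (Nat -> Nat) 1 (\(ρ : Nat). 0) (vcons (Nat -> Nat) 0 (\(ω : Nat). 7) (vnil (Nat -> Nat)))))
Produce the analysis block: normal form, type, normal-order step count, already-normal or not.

normal form:
  refl (Vec (Nat -> Nat) 3) (vcons (Nat -> Nat) 2 (\(i : Nat). i) (vcons (Nat -> Nat) 1 (\(r : Nat). 0) (vcons (Nat -> Nat) 0 (\(e : Nat). 7) (vnil (Nat -> Nat)))))
type:
  Eq (Vec (Nat -> Nat) 3) (vcons (Nat -> Nat) 2 (\(i : Nat). i) (vcons (Nat -> Nat) 1 (\(r : Nat). 0) (vcons (Nat -> Nat) 0 (\(e : Nat). 7) (vnil (Nat -> Nat))))) (vcons (Nat -> Nat) 2 (\(ρ : Nat). ρ) (vcons (Nat -> Nat) 1 (\(ω : Nat). 0) (vcons (Nat -> Nat) 0 (\(z : Nat). 7) (vnil (Nat -> Nat)))))
steps to reach normal form (normal order): 2
already normal: no
first redex: a beta-redex
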